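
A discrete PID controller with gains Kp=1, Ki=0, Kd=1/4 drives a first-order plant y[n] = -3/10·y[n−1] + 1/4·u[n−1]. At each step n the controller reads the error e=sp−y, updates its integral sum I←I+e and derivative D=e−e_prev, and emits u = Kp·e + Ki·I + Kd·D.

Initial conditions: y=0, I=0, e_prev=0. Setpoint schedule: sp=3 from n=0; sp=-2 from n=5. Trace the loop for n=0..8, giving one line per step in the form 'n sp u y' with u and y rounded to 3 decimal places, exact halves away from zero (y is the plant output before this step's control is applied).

(exact arithmetic carried between steps; '≈' marks a value shown rounded to 6 d.p. or computed from one; I and e_prev carry over from the previous line; the table rounds u and y to 3 d.p., halves away from zero)
n=0: y=0, sp=3, e=sp−y=3; I=3, D=e−e_prev=3; u=1·3+0·3+1/4·3=3.75; next y=-3/10·0+1/4·3.75=0.9375
n=1: y=0.9375, sp=3, e=sp−y=2.0625; I=5.0625, D=e−e_prev=-0.9375; u=1·2.0625+0·5.0625+1/4·(-0.9375)=1.828125; next y=-3/10·0.9375+1/4·1.828125≈0.175781
n=2: y≈0.175781, sp=3, e=sp−y≈2.824219; I≈7.886719, D=e−e_prev≈0.761719; u=1·2.824219+0·7.886719+1/4·0.761719≈3.014648; next y=-3/10·0.175781+1/4·3.014648≈0.700928
n=3: y≈0.700928, sp=3, e=sp−y≈2.299072; I≈10.185791, D=e−e_prev≈-0.525146; u=1·2.299072+0·10.185791+1/4·(-0.525146)≈2.167786; next y=-3/10·0.700928+1/4·2.167786≈0.331668
n=4: y≈0.331668, sp=3, e=sp−y≈2.668332; I≈12.854123, D=e−e_prev≈0.369260; u=1·2.668332+0·12.854123+1/4·0.369260≈2.760647; next y=-3/10·0.331668+1/4·2.760647≈0.590661
n=5: y≈0.590661, sp=-2, e=sp−y≈-2.590661; I≈10.263462, D=e−e_prev≈-5.258993; u=1·(-2.590661)+0·10.263462+1/4·(-5.258993)≈-3.905410; next y=-3/10·0.590661+1/4·(-3.905410)≈-1.153551
n=6: y≈-1.153551, sp=-2, e=sp−y≈-0.846449; I≈9.417012, D=e−e_prev≈1.744212; u=1·(-0.846449)+0·9.417012+1/4·1.744212≈-0.410396; next y=-3/10·(-1.153551)+1/4·(-0.410396)≈0.243466
n=7: y≈0.243466, sp=-2, e=sp−y≈-2.243466; I≈7.173546, D=e−e_prev≈-1.397017; u=1·(-2.243466)+0·7.173546+1/4·(-1.397017)≈-2.592720; next y=-3/10·0.243466+1/4·(-2.592720)≈-0.721220
n=8: y≈-0.721220, sp=-2, e=sp−y≈-1.278780; I≈5.894766, D=e−e_prev≈0.964686; u=1·(-1.278780)+0·5.894766+1/4·0.964686≈-1.037609; next y=-3/10·(-0.721220)+1/4·(-1.037609)≈-0.043036

0 3 3.750 0.000
1 3 1.828 0.938
2 3 3.015 0.176
3 3 2.168 0.701
4 3 2.761 0.332
5 -2 -3.905 0.591
6 -2 -0.410 -1.154
7 -2 -2.593 0.243
8 -2 -1.038 -0.721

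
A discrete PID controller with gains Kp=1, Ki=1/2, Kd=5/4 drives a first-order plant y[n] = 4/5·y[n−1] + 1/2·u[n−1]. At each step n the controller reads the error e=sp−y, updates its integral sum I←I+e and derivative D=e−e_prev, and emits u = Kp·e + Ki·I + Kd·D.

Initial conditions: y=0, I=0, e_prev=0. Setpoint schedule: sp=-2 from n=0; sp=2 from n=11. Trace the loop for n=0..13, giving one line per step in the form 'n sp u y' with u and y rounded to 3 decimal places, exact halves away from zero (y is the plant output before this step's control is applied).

(exact arithmetic carried between steps; '≈' marks a value shown rounded to 6 d.p. or computed from one; I and e_prev carry over from the previous line; the table rounds u and y to 3 d.p., halves away from zero)
n=0: y=0, sp=-2, e=sp−y=-2; I=-2, D=e−e_prev=-2; u=1·(-2)+1/2·(-2)+5/4·(-2)=-5.5; next y=4/5·0+1/2·(-5.5)=-2.75
n=1: y=-2.75, sp=-2, e=sp−y=0.75; I=-1.25, D=e−e_prev=2.75; u=1·0.75+1/2·(-1.25)+5/4·2.75=3.5625; next y=4/5·(-2.75)+1/2·3.5625=-0.41875
n=2: y=-0.41875, sp=-2, e=sp−y=-1.58125; I=-2.83125, D=e−e_prev=-2.33125; u=1·(-1.58125)+1/2·(-2.83125)+5/4·(-2.33125)≈-5.910938; next y=4/5·(-0.41875)+1/2·(-5.910938)≈-3.290469
n=3: y≈-3.290469, sp=-2, e=sp−y≈1.290469; I≈-1.540781, D=e−e_prev≈2.871719; u=1·1.290469+1/2·(-1.540781)+5/4·2.871719≈4.109727; next y=4/5·(-3.290469)+1/2·4.109727≈-0.577512
n=4: y≈-0.577512, sp=-2, e=sp−y≈-1.422488; I≈-2.963270, D=e−e_prev≈-2.712957; u=1·(-1.422488)+1/2·(-2.963270)+5/4·(-2.712957)≈-6.295319; next y=4/5·(-0.577512)+1/2·(-6.295319)≈-3.609669
n=5: y≈-3.609669, sp=-2, e=sp−y≈1.609669; I≈-1.353600, D=e−e_prev≈3.032157; u=1·1.609669+1/2·(-1.353600)+5/4·3.032157≈4.723065; next y=4/5·(-3.609669)+1/2·4.723065≈-0.526203
n=6: y≈-0.526203, sp=-2, e=sp−y≈-1.473797; I≈-2.827398, D=e−e_prev≈-3.083467; u=1·(-1.473797)+1/2·(-2.827398)+5/4·(-3.083467)≈-6.741830; next y=4/5·(-0.526203)+1/2·(-6.741830)≈-3.791877
n=7: y≈-3.791877, sp=-2, e=sp−y≈1.791877; I≈-1.035521, D=e−e_prev≈3.265674; u=1·1.791877+1/2·(-1.035521)+5/4·3.265674≈5.356209; next y=4/5·(-3.791877)+1/2·5.356209≈-0.355397
n=8: y≈-0.355397, sp=-2, e=sp−y≈-1.644603; I≈-2.680124, D=e−e_prev≈-3.436480; u=1·(-1.644603)+1/2·(-2.680124)+5/4·(-3.436480)≈-7.280265; next y=4/5·(-0.355397)+1/2·(-7.280265)≈-3.924450
n=9: y≈-3.924450, sp=-2, e=sp−y≈1.924450; I≈-0.755674, D=e−e_prev≈3.569053; u=1·1.924450+1/2·(-0.755674)+5/4·3.569053≈6.007930; next y=4/5·(-3.924450)+1/2·6.007930≈-0.135595
n=10: y≈-0.135595, sp=-2, e=sp−y≈-1.864405; I≈-2.620079, D=e−e_prev≈-3.788855; u=1·(-1.864405)+1/2·(-2.620079)+5/4·(-3.788855)≈-7.910513; next y=4/5·(-0.135595)+1/2·(-7.910513)≈-4.063733
n=11: y≈-4.063733, sp=2, e=sp−y≈6.063733; I≈3.443654, D=e−e_prev≈7.928137; u=1·6.063733+1/2·3.443654+5/4·7.928137≈17.695731; next y=4/5·(-4.063733)+1/2·17.695731≈5.596879
n=12: y≈5.596879, sp=2, e=sp−y≈-3.596879; I≈-0.153226, D=e−e_prev≈-9.660612; u=1·(-3.596879)+1/2·(-0.153226)+5/4·(-9.660612)≈-15.749257; next y=4/5·5.596879+1/2·(-15.749257)≈-3.397125
n=13: y≈-3.397125, sp=2, e=sp−y≈5.397125; I≈5.243899, D=e−e_prev≈8.994005; u=1·5.397125+1/2·5.243899+5/4·8.994005≈19.261580; next y=4/5·(-3.397125)+1/2·19.261580≈6.913090

0 -2 -5.500 0.000
1 -2 3.563 -2.750
2 -2 -5.911 -0.419
3 -2 4.110 -3.290
4 -2 -6.295 -0.578
5 -2 4.723 -3.610
6 -2 -6.742 -0.526
7 -2 5.356 -3.792
8 -2 -7.280 -0.355
9 -2 6.008 -3.924
10 -2 -7.911 -0.136
11 2 17.696 -4.064
12 2 -15.749 5.597
13 2 19.262 -3.397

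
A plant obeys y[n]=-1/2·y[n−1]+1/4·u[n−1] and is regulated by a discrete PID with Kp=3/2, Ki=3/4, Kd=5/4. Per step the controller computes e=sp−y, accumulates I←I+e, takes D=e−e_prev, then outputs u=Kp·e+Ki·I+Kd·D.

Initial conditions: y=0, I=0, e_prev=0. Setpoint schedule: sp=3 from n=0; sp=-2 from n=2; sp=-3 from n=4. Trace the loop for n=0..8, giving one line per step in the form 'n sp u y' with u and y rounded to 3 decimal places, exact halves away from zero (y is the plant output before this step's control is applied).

0 3 10.500 0.000
1 3 -0.188 2.625
2 -2 -0.180 -1.359
3 -2 -6.370 0.635
4 -3 -0.447 -1.910
5 -3 -12.831 0.843
6 -3 3.382 -3.629
7 -3 -23.750 2.660
8 -3 14.614 -7.268

(exact arithmetic carried between steps; '≈' marks a value shown rounded to 6 d.p. or computed from one; I and e_prev carry over from the previous line; the table rounds u and y to 3 d.p., halves away from zero)
n=0: y=0, sp=3, e=sp−y=3; I=3, D=e−e_prev=3; u=3/2·3+3/4·3+5/4·3=10.5; next y=-1/2·0+1/4·10.5=2.625
n=1: y=2.625, sp=3, e=sp−y=0.375; I=3.375, D=e−e_prev=-2.625; u=3/2·0.375+3/4·3.375+5/4·(-2.625)=-0.1875; next y=-1/2·2.625+1/4·(-0.1875)=-1.359375
n=2: y=-1.359375, sp=-2, e=sp−y=-0.640625; I=2.734375, D=e−e_prev=-1.015625; u=3/2·(-0.640625)+3/4·2.734375+5/4·(-1.015625)≈-0.179688; next y=-1/2·(-1.359375)+1/4·(-0.179688)≈0.634766
n=3: y≈0.634766, sp=-2, e=sp−y≈-2.634766; I≈0.099609, D=e−e_prev≈-1.994141; u=3/2·(-2.634766)+3/4·0.099609+5/4·(-1.994141)≈-6.370117; next y=-1/2·0.634766+1/4·(-6.370117)≈-1.909912
n=4: y≈-1.909912, sp=-3, e=sp−y≈-1.090088; I≈-0.990479, D=e−e_prev≈1.544678; u=3/2·(-1.090088)+3/4·(-0.990479)+5/4·1.544678≈-0.447144; next y=-1/2·(-1.909912)+1/4·(-0.447144)≈0.843170
n=5: y≈0.843170, sp=-3, e=sp−y≈-3.843170; I≈-4.833649, D=e−e_prev≈-2.753082; u=3/2·(-3.843170)+3/4·(-4.833649)+5/4·(-2.753082)≈-12.831345; next y=-1/2·0.843170+1/4·(-12.831345)≈-3.629421
n=6: y≈-3.629421, sp=-3, e=sp−y≈0.629421; I≈-4.204227, D=e−e_prev≈4.472591; u=3/2·0.629421+3/4·(-4.204227)+5/4·4.472591≈3.381701; next y=-1/2·(-3.629421)+1/4·3.381701≈2.660136
n=7: y≈2.660136, sp=-3, e=sp−y≈-5.660136; I≈-9.864363, D=e−e_prev≈-6.289557; u=3/2·(-5.660136)+3/4·(-9.864363)+5/4·(-6.289557)≈-23.750422; next y=-1/2·2.660136+1/4·(-23.750422)≈-7.267673
n=8: y≈-7.267673, sp=-3, e=sp−y≈4.267673; I≈-5.596690, D=e−e_prev≈9.927809; u=3/2·4.267673+3/4·(-5.596690)+5/4·9.927809≈14.613754; next y=-1/2·(-7.267673)+1/4·14.613754≈7.287275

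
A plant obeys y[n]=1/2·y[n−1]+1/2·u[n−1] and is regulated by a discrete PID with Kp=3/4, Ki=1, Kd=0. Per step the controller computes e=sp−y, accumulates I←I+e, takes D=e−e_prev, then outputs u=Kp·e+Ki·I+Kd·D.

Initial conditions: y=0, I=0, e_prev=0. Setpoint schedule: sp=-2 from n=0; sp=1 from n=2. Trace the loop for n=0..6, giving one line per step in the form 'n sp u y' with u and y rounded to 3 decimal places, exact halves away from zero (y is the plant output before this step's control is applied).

(exact arithmetic carried between steps; '≈' marks a value shown rounded to 6 d.p. or computed from one; I and e_prev carry over from the previous line; the table rounds u and y to 3 d.p., halves away from zero)
n=0: y=0, sp=-2, e=sp−y=-2; I=-2, D=e−e_prev=-2; u=3/4·(-2)+1·(-2)+0·(-2)=-3.5; next y=1/2·0+1/2·(-3.5)=-1.75
n=1: y=-1.75, sp=-2, e=sp−y=-0.25; I=-2.25, D=e−e_prev=1.75; u=3/4·(-0.25)+1·(-2.25)+0·1.75=-2.4375; next y=1/2·(-1.75)+1/2·(-2.4375)=-2.09375
n=2: y=-2.09375, sp=1, e=sp−y=3.09375; I=0.84375, D=e−e_prev=3.34375; u=3/4·3.09375+1·0.84375+0·3.34375≈3.164063; next y=1/2·(-2.09375)+1/2·3.164063≈0.535156
n=3: y≈0.535156, sp=1, e=sp−y≈0.464844; I≈1.308594, D=e−e_prev≈-2.628906; u=3/4·0.464844+1·1.308594+0·(-2.628906)≈1.657227; next y=1/2·0.535156+1/2·1.657227≈1.096191
n=4: y≈1.096191, sp=1, e=sp−y≈-0.096191; I≈1.212402, D=e−e_prev≈-0.561035; u=3/4·(-0.096191)+1·1.212402+0·(-0.561035)≈1.140259; next y=1/2·1.096191+1/2·1.140259≈1.118225
n=5: y≈1.118225, sp=1, e=sp−y≈-0.118225; I≈1.094177, D=e−e_prev≈-0.022034; u=3/4·(-0.118225)+1·1.094177+0·(-0.022034)≈1.005508; next y=1/2·1.118225+1/2·1.005508≈1.061867
n=6: y≈1.061867, sp=1, e=sp−y≈-0.061867; I≈1.032310, D=e−e_prev≈0.056358; u=3/4·(-0.061867)+1·1.032310+0·0.056358≈0.985910; next y=1/2·1.061867+1/2·0.985910≈1.023889

0 -2 -3.500 0.000
1 -2 -2.438 -1.750
2 1 3.164 -2.094
3 1 1.657 0.535
4 1 1.140 1.096
5 1 1.006 1.118
6 1 0.986 1.062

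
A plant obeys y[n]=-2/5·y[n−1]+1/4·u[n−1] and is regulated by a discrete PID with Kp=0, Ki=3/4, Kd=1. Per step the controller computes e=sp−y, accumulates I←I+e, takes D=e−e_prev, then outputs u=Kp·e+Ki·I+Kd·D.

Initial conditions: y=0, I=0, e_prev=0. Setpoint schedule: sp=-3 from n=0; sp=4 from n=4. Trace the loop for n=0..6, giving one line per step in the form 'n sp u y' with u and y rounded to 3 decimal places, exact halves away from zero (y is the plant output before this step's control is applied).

0 -3 -5.250 0.000
1 -3 -2.203 -1.313
2 -3 -7.033 -0.026
3 -3 -4.963 -1.748
4 4 2.515 -0.542
5 4 -2.300 0.845
6 4 4.530 -0.913

(exact arithmetic carried between steps; '≈' marks a value shown rounded to 6 d.p. or computed from one; I and e_prev carry over from the previous line; the table rounds u and y to 3 d.p., halves away from zero)
n=0: y=0, sp=-3, e=sp−y=-3; I=-3, D=e−e_prev=-3; u=0·(-3)+3/4·(-3)+1·(-3)=-5.25; next y=-2/5·0+1/4·(-5.25)=-1.3125
n=1: y=-1.3125, sp=-3, e=sp−y=-1.6875; I=-4.6875, D=e−e_prev=1.3125; u=0·(-1.6875)+3/4·(-4.6875)+1·1.3125=-2.203125; next y=-2/5·(-1.3125)+1/4·(-2.203125)≈-0.025781
n=2: y≈-0.025781, sp=-3, e=sp−y≈-2.974219; I≈-7.661719, D=e−e_prev≈-1.286719; u=0·(-2.974219)+3/4·(-7.661719)+1·(-1.286719)≈-7.033008; next y=-2/5·(-0.025781)+1/4·(-7.033008)≈-1.747939
n=3: y≈-1.747939, sp=-3, e=sp−y≈-1.252061; I≈-8.913779, D=e−e_prev≈1.722158; u=0·(-1.252061)+3/4·(-8.913779)+1·1.722158≈-4.963176; next y=-2/5·(-1.747939)+1/4·(-4.963176)≈-0.541618
n=4: y≈-0.541618, sp=4, e=sp−y≈4.541618; I≈-4.372161, D=e−e_prev≈5.793679; u=0·4.541618+3/4·(-4.372161)+1·5.793679≈2.514558; next y=-2/5·(-0.541618)+1/4·2.514558≈0.845287
n=5: y≈0.845287, sp=4, e=sp−y≈3.154713; I≈-1.217448, D=e−e_prev≈-1.386905; u=0·3.154713+3/4·(-1.217448)+1·(-1.386905)≈-2.299991; next y=-2/5·0.845287+1/4·(-2.299991)≈-0.913112
n=6: y≈-0.913112, sp=4, e=sp−y≈4.913112; I≈3.695665, D=e−e_prev≈1.758399; u=0·4.913112+3/4·3.695665+1·1.758399≈4.530148; next y=-2/5·(-0.913112)+1/4·4.530148≈1.497782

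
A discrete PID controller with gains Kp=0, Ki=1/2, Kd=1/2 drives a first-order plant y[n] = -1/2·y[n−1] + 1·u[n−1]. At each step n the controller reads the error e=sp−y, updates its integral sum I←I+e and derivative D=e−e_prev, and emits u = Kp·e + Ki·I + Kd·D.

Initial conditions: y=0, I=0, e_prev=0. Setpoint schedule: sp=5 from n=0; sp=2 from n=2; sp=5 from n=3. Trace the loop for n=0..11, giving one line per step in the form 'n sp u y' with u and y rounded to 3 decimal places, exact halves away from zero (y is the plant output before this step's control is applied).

0 5 5.000 0.000
1 5 0.000 5.000
2 2 7.000 -2.500
3 5 -0.750 8.250
4 5 14.625 -4.875
5 5 -8.938 17.063
6 5 30.531 -17.469
7 5 -32.234 39.266
8 5 70.133 -51.867
9 5 -94.934 96.066
10 5 172.533 -142.967
11 5 -259.983 244.017

(exact arithmetic carried between steps; '≈' marks a value shown rounded to 6 d.p. or computed from one; I and e_prev carry over from the previous line; the table rounds u and y to 3 d.p., halves away from zero)
n=0: y=0, sp=5, e=sp−y=5; I=5, D=e−e_prev=5; u=0·5+1/2·5+1/2·5=5; next y=-1/2·0+1·5=5
n=1: y=5, sp=5, e=sp−y=0; I=5, D=e−e_prev=-5; u=0·0+1/2·5+1/2·(-5)=0; next y=-1/2·5+1·0=-2.5
n=2: y=-2.5, sp=2, e=sp−y=4.5; I=9.5, D=e−e_prev=4.5; u=0·4.5+1/2·9.5+1/2·4.5=7; next y=-1/2·(-2.5)+1·7=8.25
n=3: y=8.25, sp=5, e=sp−y=-3.25; I=6.25, D=e−e_prev=-7.75; u=0·(-3.25)+1/2·6.25+1/2·(-7.75)=-0.75; next y=-1/2·8.25+1·(-0.75)=-4.875
n=4: y=-4.875, sp=5, e=sp−y=9.875; I=16.125, D=e−e_prev=13.125; u=0·9.875+1/2·16.125+1/2·13.125=14.625; next y=-1/2·(-4.875)+1·14.625=17.0625
n=5: y=17.0625, sp=5, e=sp−y=-12.0625; I=4.0625, D=e−e_prev=-21.9375; u=0·(-12.0625)+1/2·4.0625+1/2·(-21.9375)=-8.9375; next y=-1/2·17.0625+1·(-8.9375)=-17.46875
n=6: y=-17.46875, sp=5, e=sp−y=22.46875; I=26.53125, D=e−e_prev=34.53125; u=0·22.46875+1/2·26.53125+1/2·34.53125=30.53125; next y=-1/2·(-17.46875)+1·30.53125=39.265625
n=7: y=39.265625, sp=5, e=sp−y=-34.265625; I=-7.734375, D=e−e_prev=-56.734375; u=0·(-34.265625)+1/2·(-7.734375)+1/2·(-56.734375)=-32.234375; next y=-1/2·39.265625+1·(-32.234375)≈-51.867188
n=8: y≈-51.867188, sp=5, e=sp−y≈56.867188; I≈49.132813, D=e−e_prev≈91.132813; u=0·56.867188+1/2·49.132813+1/2·91.132813≈70.132813; next y=-1/2·(-51.867188)+1·70.132813≈96.066406
n=9: y≈96.066406, sp=5, e=sp−y≈-91.066406; I≈-41.933594, D=e−e_prev≈-147.933594; u=0·(-91.066406)+1/2·(-41.933594)+1/2·(-147.933594)≈-94.933594; next y=-1/2·96.066406+1·(-94.933594)≈-142.966797
n=10: y≈-142.966797, sp=5, e=sp−y≈147.966797; I≈106.033203, D=e−e_prev≈239.033203; u=0·147.966797+1/2·106.033203+1/2·239.033203≈172.533203; next y=-1/2·(-142.966797)+1·172.533203≈244.016602
n=11: y≈244.016602, sp=5, e=sp−y≈-239.016602; I≈-132.983398, D=e−e_prev≈-386.983398; u=0·(-239.016602)+1/2·(-132.983398)+1/2·(-386.983398)≈-259.983398; next y=-1/2·244.016602+1·(-259.983398)≈-381.991699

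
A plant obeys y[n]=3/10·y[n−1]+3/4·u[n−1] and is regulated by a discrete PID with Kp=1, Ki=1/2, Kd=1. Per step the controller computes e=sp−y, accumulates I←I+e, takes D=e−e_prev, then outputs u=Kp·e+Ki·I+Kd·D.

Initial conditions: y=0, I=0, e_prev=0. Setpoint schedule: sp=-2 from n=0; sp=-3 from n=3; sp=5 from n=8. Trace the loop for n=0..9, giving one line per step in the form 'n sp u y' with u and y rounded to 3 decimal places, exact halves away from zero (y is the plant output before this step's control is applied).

0 -2 -5.000 0.000
1 -2 5.375 -3.750
2 -2 -14.141 2.906
3 -3 19.162 -9.734
4 -3 -42.074 11.452
5 -3 70.814 -28.120
6 -3 -138.183 44.675
7 -3 248.048 -90.235
8 5 -446.245 158.965
9 5 832.872 -286.994

(exact arithmetic carried between steps; '≈' marks a value shown rounded to 6 d.p. or computed from one; I and e_prev carry over from the previous line; the table rounds u and y to 3 d.p., halves away from zero)
n=0: y=0, sp=-2, e=sp−y=-2; I=-2, D=e−e_prev=-2; u=1·(-2)+1/2·(-2)+1·(-2)=-5; next y=3/10·0+3/4·(-5)=-3.75
n=1: y=-3.75, sp=-2, e=sp−y=1.75; I=-0.25, D=e−e_prev=3.75; u=1·1.75+1/2·(-0.25)+1·3.75=5.375; next y=3/10·(-3.75)+3/4·5.375=2.90625
n=2: y=2.90625, sp=-2, e=sp−y=-4.90625; I=-5.15625, D=e−e_prev=-6.65625; u=1·(-4.90625)+1/2·(-5.15625)+1·(-6.65625)=-14.140625; next y=3/10·2.90625+3/4·(-14.140625)≈-9.733594
n=3: y≈-9.733594, sp=-3, e=sp−y≈6.733594; I≈1.577344, D=e−e_prev≈11.639844; u=1·6.733594+1/2·1.577344+1·11.639844≈19.162109; next y=3/10·(-9.733594)+3/4·19.162109≈11.451504
n=4: y≈11.451504, sp=-3, e=sp−y≈-14.451504; I≈-12.874160, D=e−e_prev≈-21.185098; u=1·(-14.451504)+1/2·(-12.874160)+1·(-21.185098)≈-42.073682; next y=3/10·11.451504+3/4·(-42.073682)≈-28.119810
n=5: y≈-28.119810, sp=-3, e=sp−y≈25.119810; I≈12.245650, D=e−e_prev≈39.571314; u=1·25.119810+1/2·12.245650+1·39.571314≈70.813949; next y=3/10·(-28.119810)+3/4·70.813949≈44.674519
n=6: y≈44.674519, sp=-3, e=sp−y≈-47.674519; I≈-35.428869, D=e−e_prev≈-72.794329; u=1·(-47.674519)+1/2·(-35.428869)+1·(-72.794329)≈-138.183282; next y=3/10·44.674519+3/4·(-138.183282)≈-90.235106
n=7: y≈-90.235106, sp=-3, e=sp−y≈87.235106; I≈51.806237, D=e−e_prev≈134.909625; u=1·87.235106+1/2·51.806237+1·134.909625≈248.047849; next y=3/10·(-90.235106)+3/4·248.047849≈158.965355
n=8: y≈158.965355, sp=5, e=sp−y≈-153.965355; I≈-102.159118, D=e−e_prev≈-241.200461; u=1·(-153.965355)+1/2·(-102.159118)+1·(-241.200461)≈-446.245374; next y=3/10·158.965355+3/4·(-446.245374)≈-286.994424
n=9: y≈-286.994424, sp=5, e=sp−y≈291.994424; I≈189.835307, D=e−e_prev≈445.959779; u=1·291.994424+1/2·189.835307+1·445.959779≈832.871857; next y=3/10·(-286.994424)+3/4·832.871857≈538.555565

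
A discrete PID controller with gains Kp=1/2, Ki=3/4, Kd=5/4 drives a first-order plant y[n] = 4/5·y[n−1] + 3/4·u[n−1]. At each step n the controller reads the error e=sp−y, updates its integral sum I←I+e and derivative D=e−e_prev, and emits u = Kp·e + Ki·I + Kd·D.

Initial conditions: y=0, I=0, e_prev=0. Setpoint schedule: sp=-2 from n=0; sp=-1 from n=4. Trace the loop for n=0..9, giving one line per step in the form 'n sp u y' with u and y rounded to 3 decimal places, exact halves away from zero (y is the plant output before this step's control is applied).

(exact arithmetic carried between steps; '≈' marks a value shown rounded to 6 d.p. or computed from one; I and e_prev carry over from the previous line; the table rounds u and y to 3 d.p., halves away from zero)
n=0: y=0, sp=-2, e=sp−y=-2; I=-2, D=e−e_prev=-2; u=1/2·(-2)+3/4·(-2)+5/4·(-2)=-5; next y=4/5·0+3/4·(-5)=-3.75
n=1: y=-3.75, sp=-2, e=sp−y=1.75; I=-0.25, D=e−e_prev=3.75; u=1/2·1.75+3/4·(-0.25)+5/4·3.75=5.375; next y=4/5·(-3.75)+3/4·5.375=1.03125
n=2: y=1.03125, sp=-2, e=sp−y=-3.03125; I=-3.28125, D=e−e_prev=-4.78125; u=1/2·(-3.03125)+3/4·(-3.28125)+5/4·(-4.78125)=-9.953125; next y=4/5·1.03125+3/4·(-9.953125)≈-6.639844
n=3: y≈-6.639844, sp=-2, e=sp−y≈4.639844; I≈1.358594, D=e−e_prev≈7.671094; u=1/2·4.639844+3/4·1.358594+5/4·7.671094≈12.927734; next y=4/5·(-6.639844)+3/4·12.927734≈4.383926
n=4: y≈4.383926, sp=-1, e=sp−y≈-5.383926; I≈-4.025332, D=e−e_prev≈-10.023770; u=1/2·(-5.383926)+3/4·(-4.025332)+5/4·(-10.023770)≈-18.240674; next y=4/5·4.383926+3/4·(-18.240674)≈-10.173365
n=5: y≈-10.173365, sp=-1, e=sp−y≈9.173365; I≈5.148033, D=e−e_prev≈14.557291; u=1/2·9.173365+3/4·5.148033+5/4·14.557291≈26.644320; next y=4/5·(-10.173365)+3/4·26.644320≈11.844548
n=6: y≈11.844548, sp=-1, e=sp−y≈-12.844548; I≈-7.696516, D=e−e_prev≈-22.017913; u=1/2·(-12.844548)+3/4·(-7.696516)+5/4·(-22.017913)≈-39.717052; next y=4/5·11.844548+3/4·(-39.717052)≈-20.312150
n=7: y≈-20.312150, sp=-1, e=sp−y≈19.312150; I≈11.615635, D=e−e_prev≈32.156699; u=1/2·19.312150+3/4·11.615635+5/4·32.156699≈58.563675; next y=4/5·(-20.312150)+3/4·58.563675≈27.673036
n=8: y≈27.673036, sp=-1, e=sp−y≈-28.673036; I≈-17.057401, D=e−e_prev≈-47.985186; u=1/2·(-28.673036)+3/4·(-17.057401)+5/4·(-47.985186)≈-87.111051; next y=4/5·27.673036+3/4·(-87.111051)≈-43.194860
n=9: y≈-43.194860, sp=-1, e=sp−y≈42.194860; I≈25.137459, D=e−e_prev≈70.867895; u=1/2·42.194860+3/4·25.137459+5/4·70.867895≈128.535393; next y=4/5·(-43.194860)+3/4·128.535393≈61.845657

0 -2 -5.000 0.000
1 -2 5.375 -3.750
2 -2 -9.953 1.031
3 -2 12.928 -6.640
4 -1 -18.241 4.384
5 -1 26.644 -10.173
6 -1 -39.717 11.845
7 -1 58.564 -20.312
8 -1 -87.111 27.673
9 -1 128.535 -43.195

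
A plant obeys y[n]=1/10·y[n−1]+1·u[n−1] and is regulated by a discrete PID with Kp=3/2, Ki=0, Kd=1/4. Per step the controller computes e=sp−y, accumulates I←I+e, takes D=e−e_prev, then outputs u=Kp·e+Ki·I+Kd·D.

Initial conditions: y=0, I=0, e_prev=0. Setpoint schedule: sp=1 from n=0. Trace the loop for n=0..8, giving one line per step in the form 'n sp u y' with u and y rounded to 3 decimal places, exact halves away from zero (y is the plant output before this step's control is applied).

(exact arithmetic carried between steps; '≈' marks a value shown rounded to 6 d.p. or computed from one; I and e_prev carry over from the previous line; the table rounds u and y to 3 d.p., halves away from zero)
n=0: y=0, sp=1, e=sp−y=1; I=1, D=e−e_prev=1; u=3/2·1+0·1+1/4·1=1.75; next y=1/10·0+1·1.75=1.75
n=1: y=1.75, sp=1, e=sp−y=-0.75; I=0.25, D=e−e_prev=-1.75; u=3/2·(-0.75)+0·0.25+1/4·(-1.75)=-1.5625; next y=1/10·1.75+1·(-1.5625)=-1.3875
n=2: y=-1.3875, sp=1, e=sp−y=2.3875; I=2.6375, D=e−e_prev=3.1375; u=3/2·2.3875+0·2.6375+1/4·3.1375=4.365625; next y=1/10·(-1.3875)+1·4.365625=4.226875
n=3: y=4.226875, sp=1, e=sp−y=-3.226875; I=-0.589375, D=e−e_prev=-5.614375; u=3/2·(-3.226875)+0·(-0.589375)+1/4·(-5.614375)≈-6.243906; next y=1/10·4.226875+1·(-6.243906)≈-5.821219
n=4: y≈-5.821219, sp=1, e=sp−y≈6.821219; I≈6.231844, D=e−e_prev≈10.048094; u=3/2·6.821219+0·6.231844+1/4·10.048094≈12.743852; next y=1/10·(-5.821219)+1·12.743852≈12.161730
n=5: y≈12.161730, sp=1, e=sp−y≈-11.161730; I≈-4.929886, D=e−e_prev≈-17.982948; u=3/2·(-11.161730)+0·(-4.929886)+1/4·(-17.982948)≈-21.238332; next y=1/10·12.161730+1·(-21.238332)≈-20.022159
n=6: y≈-20.022159, sp=1, e=sp−y≈21.022159; I≈16.092273, D=e−e_prev≈32.183888; u=3/2·21.022159+0·16.092273+1/4·32.183888≈39.579210; next y=1/10·(-20.022159)+1·39.579210≈37.576994
n=7: y≈37.576994, sp=1, e=sp−y≈-36.576994; I≈-20.484721, D=e−e_prev≈-57.599153; u=3/2·(-36.576994)+0·(-20.484721)+1/4·(-57.599153)≈-69.265280; next y=1/10·37.576994+1·(-69.265280)≈-65.507580
n=8: y≈-65.507580, sp=1, e=sp−y≈66.507580; I≈46.022859, D=e−e_prev≈103.084574; u=3/2·66.507580+0·46.022859+1/4·103.084574≈125.532514; next y=1/10·(-65.507580)+1·125.532514≈118.981756

0 1 1.750 0.000
1 1 -1.563 1.750
2 1 4.366 -1.388
3 1 -6.244 4.227
4 1 12.744 -5.821
5 1 -21.238 12.162
6 1 39.579 -20.022
7 1 -69.265 37.577
8 1 125.533 -65.508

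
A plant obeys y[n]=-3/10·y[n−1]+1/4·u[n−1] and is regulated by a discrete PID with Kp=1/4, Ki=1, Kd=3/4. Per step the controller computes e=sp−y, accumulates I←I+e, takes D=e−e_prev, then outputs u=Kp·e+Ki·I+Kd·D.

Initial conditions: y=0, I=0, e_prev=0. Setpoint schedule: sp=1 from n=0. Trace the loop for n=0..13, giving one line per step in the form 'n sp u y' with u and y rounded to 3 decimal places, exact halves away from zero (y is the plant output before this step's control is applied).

0 1 2.000 0.000
1 1 1.250 0.500
2 1 2.800 0.163
3 1 2.407 0.651
4 1 3.612 0.406
5 1 3.272 0.781
6 1 4.167 0.584
7 1 3.870 0.867
8 1 4.534 0.707
9 1 4.279 0.921
10 1 4.774 0.793
11 1 4.561 0.955
12 1 4.930 0.854
13 1 4.754 0.977

(exact arithmetic carried between steps; '≈' marks a value shown rounded to 6 d.p. or computed from one; I and e_prev carry over from the previous line; the table rounds u and y to 3 d.p., halves away from zero)
n=0: y=0, sp=1, e=sp−y=1; I=1, D=e−e_prev=1; u=1/4·1+1·1+3/4·1=2; next y=-3/10·0+1/4·2=0.5
n=1: y=0.5, sp=1, e=sp−y=0.5; I=1.5, D=e−e_prev=-0.5; u=1/4·0.5+1·1.5+3/4·(-0.5)=1.25; next y=-3/10·0.5+1/4·1.25=0.1625
n=2: y=0.1625, sp=1, e=sp−y=0.8375; I=2.3375, D=e−e_prev=0.3375; u=1/4·0.8375+1·2.3375+3/4·0.3375=2.8; next y=-3/10·0.1625+1/4·2.8=0.65125
n=3: y=0.65125, sp=1, e=sp−y=0.34875; I=2.68625, D=e−e_prev=-0.48875; u=1/4·0.34875+1·2.68625+3/4·(-0.48875)=2.406875; next y=-3/10·0.65125+1/4·2.406875≈0.406344
n=4: y≈0.406344, sp=1, e=sp−y≈0.593656; I≈3.279906, D=e−e_prev≈0.244906; u=1/4·0.593656+1·3.279906+3/4·0.244906≈3.612; next y=-3/10·0.406344+1/4·3.612≈0.781097
n=5: y≈0.781097, sp=1, e=sp−y≈0.218903; I≈3.498809, D=e−e_prev≈-0.374753; u=1/4·0.218903+1·3.498809+3/4·(-0.374753)≈3.272470; next y=-3/10·0.781097+1/4·3.272470≈0.583789
n=6: y≈0.583789, sp=1, e=sp−y≈0.416211; I≈3.915021, D=e−e_prev≈0.197308; u=1/4·0.416211+1·3.915021+3/4·0.197308≈4.167055; next y=-3/10·0.583789+1/4·4.167055≈0.866627
n=7: y≈0.866627, sp=1, e=sp−y≈0.133373; I≈4.048394, D=e−e_prev≈-0.282839; u=1/4·0.133373+1·4.048394+3/4·(-0.282839)≈3.869608; next y=-3/10·0.866627+1/4·3.869608≈0.707414
n=8: y≈0.707414, sp=1, e=sp−y≈0.292586; I≈4.340980, D=e−e_prev≈0.159213; u=1/4·0.292586+1·4.340980+3/4·0.159213≈4.533536; next y=-3/10·0.707414+1/4·4.533536≈0.921160
n=9: y≈0.921160, sp=1, e=sp−y≈0.078840; I≈4.419820, D=e−e_prev≈-0.213746; u=1/4·0.078840+1·4.419820+3/4·(-0.213746)≈4.279220; next y=-3/10·0.921160+1/4·4.279220≈0.793457
n=10: y≈0.793457, sp=1, e=sp−y≈0.206543; I≈4.626363, D=e−e_prev≈0.127703; u=1/4·0.206543+1·4.626363+3/4·0.127703≈4.773776; next y=-3/10·0.793457+1/4·4.773776≈0.955407
n=11: y≈0.955407, sp=1, e=sp−y≈0.044593; I≈4.670956, D=e−e_prev≈-0.161950; u=1/4·0.044593+1·4.670956+3/4·(-0.161950)≈4.560642; next y=-3/10·0.955407+1/4·4.560642≈0.853538
n=12: y≈0.853538, sp=1, e=sp−y≈0.146462; I≈4.817418, D=e−e_prev≈0.101868; u=1/4·0.146462+1·4.817418+3/4·0.101868≈4.930434; next y=-3/10·0.853538+1/4·4.930434≈0.976547
n=13: y≈0.976547, sp=1, e=sp−y≈0.023453; I≈4.840871, D=e−e_prev≈-0.123009; u=1/4·0.023453+1·4.840871+3/4·(-0.123009)≈4.754477; next y=-3/10·0.976547+1/4·4.754477≈0.895655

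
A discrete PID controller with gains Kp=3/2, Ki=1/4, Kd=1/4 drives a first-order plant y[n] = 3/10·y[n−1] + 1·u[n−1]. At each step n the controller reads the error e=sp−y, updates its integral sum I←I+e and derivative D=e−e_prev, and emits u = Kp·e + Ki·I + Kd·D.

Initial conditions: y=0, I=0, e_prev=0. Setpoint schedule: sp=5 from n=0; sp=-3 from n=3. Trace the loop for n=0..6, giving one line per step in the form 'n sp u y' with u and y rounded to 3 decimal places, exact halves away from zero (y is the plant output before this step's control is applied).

0 5 10.000 0.000
1 5 -10.000 10.000
2 5 25.250 -7.000
3 -3 -52.300 23.150
4 -3 87.710 -45.355
5 -3 -157.745 74.104
6 -3 272.078 -135.513

(exact arithmetic carried between steps; '≈' marks a value shown rounded to 6 d.p. or computed from one; I and e_prev carry over from the previous line; the table rounds u and y to 3 d.p., halves away from zero)
n=0: y=0, sp=5, e=sp−y=5; I=5, D=e−e_prev=5; u=3/2·5+1/4·5+1/4·5=10; next y=3/10·0+1·10=10
n=1: y=10, sp=5, e=sp−y=-5; I=0, D=e−e_prev=-10; u=3/2·(-5)+1/4·0+1/4·(-10)=-10; next y=3/10·10+1·(-10)=-7
n=2: y=-7, sp=5, e=sp−y=12; I=12, D=e−e_prev=17; u=3/2·12+1/4·12+1/4·17=25.25; next y=3/10·(-7)+1·25.25=23.15
n=3: y=23.15, sp=-3, e=sp−y=-26.15; I=-14.15, D=e−e_prev=-38.15; u=3/2·(-26.15)+1/4·(-14.15)+1/4·(-38.15)=-52.3; next y=3/10·23.15+1·(-52.3)=-45.355
n=4: y=-45.355, sp=-3, e=sp−y=42.355; I=28.205, D=e−e_prev=68.505; u=3/2·42.355+1/4·28.205+1/4·68.505=87.71; next y=3/10·(-45.355)+1·87.71=74.1035
n=5: y=74.1035, sp=-3, e=sp−y=-77.1035; I=-48.8985, D=e−e_prev=-119.4585; u=3/2·(-77.1035)+1/4·(-48.8985)+1/4·(-119.4585)=-157.7445; next y=3/10·74.1035+1·(-157.7445)=-135.51345
n=6: y=-135.51345, sp=-3, e=sp−y=132.51345; I=83.61495, D=e−e_prev=209.61695; u=3/2·132.51345+1/4·83.61495+1/4·209.61695=272.07815; next y=3/10·(-135.51345)+1·272.07815=231.424115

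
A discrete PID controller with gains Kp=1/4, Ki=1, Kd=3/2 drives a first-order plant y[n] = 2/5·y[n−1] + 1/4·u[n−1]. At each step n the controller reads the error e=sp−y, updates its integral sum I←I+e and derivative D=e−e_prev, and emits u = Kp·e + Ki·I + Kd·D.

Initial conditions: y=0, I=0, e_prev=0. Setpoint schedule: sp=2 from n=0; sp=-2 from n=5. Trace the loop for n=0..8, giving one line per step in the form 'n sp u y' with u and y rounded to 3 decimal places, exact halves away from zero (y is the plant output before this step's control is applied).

(exact arithmetic carried between steps; '≈' marks a value shown rounded to 6 d.p. or computed from one; I and e_prev carry over from the previous line; the table rounds u and y to 3 d.p., halves away from zero)
n=0: y=0, sp=2, e=sp−y=2; I=2, D=e−e_prev=2; u=1/4·2+1·2+3/2·2=5.5; next y=2/5·0+1/4·5.5=1.375
n=1: y=1.375, sp=2, e=sp−y=0.625; I=2.625, D=e−e_prev=-1.375; u=1/4·0.625+1·2.625+3/2·(-1.375)=0.71875; next y=2/5·1.375+1/4·0.71875≈0.729688
n=2: y≈0.729688, sp=2, e=sp−y≈1.270313; I≈3.895313, D=e−e_prev≈0.645313; u=1/4·1.270313+1·3.895313+3/2·0.645313≈5.180859; next y=2/5·0.729688+1/4·5.180859≈1.587090
n=3: y≈1.587090, sp=2, e=sp−y≈0.412910; I≈4.308223, D=e−e_prev≈-0.857402; u=1/4·0.412910+1·4.308223+3/2·(-0.857402)≈3.125347; next y=2/5·1.587090+1/4·3.125347≈1.416173
n=4: y≈1.416173, sp=2, e=sp−y≈0.583827; I≈4.892050, D=e−e_prev≈0.170917; u=1/4·0.583827+1·4.892050+3/2·0.170917≈5.294383; next y=2/5·1.416173+1/4·5.294383≈1.890065
n=5: y≈1.890065, sp=-2, e=sp−y≈-3.890065; I≈1.001985, D=e−e_prev≈-4.473892; u=1/4·(-3.890065)+1·1.001985+3/2·(-4.473892)≈-6.681369; next y=2/5·1.890065+1/4·(-6.681369)≈-0.914316
n=6: y≈-0.914316, sp=-2, e=sp−y≈-1.085684; I≈-0.083698, D=e−e_prev≈2.804381; u=1/4·(-1.085684)+1·(-0.083698)+3/2·2.804381≈3.851452; next y=2/5·(-0.914316)+1/4·3.851452≈0.597137
n=7: y≈0.597137, sp=-2, e=sp−y≈-2.597137; I≈-2.680835, D=e−e_prev≈-1.511453; u=1/4·(-2.597137)+1·(-2.680835)+3/2·(-1.511453)≈-5.597298; next y=2/5·0.597137+1/4·(-5.597298)≈-1.160470
n=8: y≈-1.160470, sp=-2, e=sp−y≈-0.839530; I≈-3.520365, D=e−e_prev≈1.757607; u=1/4·(-0.839530)+1·(-3.520365)+3/2·1.757607≈-1.093838; next y=2/5·(-1.160470)+1/4·(-1.093838)≈-0.737647

0 2 5.500 0.000
1 2 0.719 1.375
2 2 5.181 0.730
3 2 3.125 1.587
4 2 5.294 1.416
5 -2 -6.681 1.890
6 -2 3.851 -0.914
7 -2 -5.597 0.597
8 -2 -1.094 -1.160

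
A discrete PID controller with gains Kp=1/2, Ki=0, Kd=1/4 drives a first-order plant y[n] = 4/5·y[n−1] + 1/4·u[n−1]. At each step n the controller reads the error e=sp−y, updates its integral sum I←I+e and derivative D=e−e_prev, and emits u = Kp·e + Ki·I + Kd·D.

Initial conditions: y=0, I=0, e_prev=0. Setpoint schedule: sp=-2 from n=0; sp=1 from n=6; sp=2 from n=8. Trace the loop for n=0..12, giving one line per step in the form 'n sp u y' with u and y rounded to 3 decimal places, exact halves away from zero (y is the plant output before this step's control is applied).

0 -2 -1.500 0.000
1 -2 -0.719 -0.375
2 -2 -0.734 -0.480
3 -2 -0.694 -0.567
4 -2 -0.671 -0.627
5 -2 -0.655 -0.670
6 1 1.607 -0.699
7 1 0.443 -0.158
8 2 1.222 -0.015
9 2 0.776 0.293
10 2 0.752 0.429
11 2 0.709 0.531
12 2 0.681 0.602

(exact arithmetic carried between steps; '≈' marks a value shown rounded to 6 d.p. or computed from one; I and e_prev carry over from the previous line; the table rounds u and y to 3 d.p., halves away from zero)
n=0: y=0, sp=-2, e=sp−y=-2; I=-2, D=e−e_prev=-2; u=1/2·(-2)+0·(-2)+1/4·(-2)=-1.5; next y=4/5·0+1/4·(-1.5)=-0.375
n=1: y=-0.375, sp=-2, e=sp−y=-1.625; I=-3.625, D=e−e_prev=0.375; u=1/2·(-1.625)+0·(-3.625)+1/4·0.375=-0.71875; next y=4/5·(-0.375)+1/4·(-0.71875)≈-0.479688
n=2: y≈-0.479688, sp=-2, e=sp−y≈-1.520313; I≈-5.145313, D=e−e_prev≈0.104688; u=1/2·(-1.520313)+0·(-5.145313)+1/4·0.104688≈-0.733984; next y=4/5·(-0.479688)+1/4·(-0.733984)≈-0.567246
n=3: y≈-0.567246, sp=-2, e=sp−y≈-1.432754; I≈-6.578066, D=e−e_prev≈0.087559; u=1/2·(-1.432754)+0·(-6.578066)+1/4·0.087559≈-0.694487; next y=4/5·(-0.567246)+1/4·(-0.694487)≈-0.627419
n=4: y≈-0.627419, sp=-2, e=sp−y≈-1.372581; I≈-7.950648, D=e−e_prev≈0.060173; u=1/2·(-1.372581)+0·(-7.950648)+1/4·0.060173≈-0.671247; next y=4/5·(-0.627419)+1/4·(-0.671247)≈-0.669747
n=5: y≈-0.669747, sp=-2, e=sp−y≈-1.330253; I≈-9.280901, D=e−e_prev≈0.042328; u=1/2·(-1.330253)+0·(-9.280901)+1/4·0.042328≈-0.654545; next y=4/5·(-0.669747)+1/4·(-0.654545)≈-0.699434
n=6: y≈-0.699434, sp=1, e=sp−y≈1.699434; I≈-7.581467, D=e−e_prev≈3.029687; u=1/2·1.699434+0·(-7.581467)+1/4·3.029687≈1.607138; next y=4/5·(-0.699434)+1/4·1.607138≈-0.157762
n=7: y≈-0.157762, sp=1, e=sp−y≈1.157762; I≈-6.423705, D=e−e_prev≈-0.541671; u=1/2·1.157762+0·(-6.423705)+1/4·(-0.541671)≈0.443463; next y=4/5·(-0.157762)+1/4·0.443463≈-0.015344
n=8: y≈-0.015344, sp=2, e=sp−y≈2.015344; I≈-4.408361, D=e−e_prev≈0.857582; u=1/2·2.015344+0·(-4.408361)+1/4·0.857582≈1.222067; next y=4/5·(-0.015344)+1/4·1.222067≈0.293242
n=9: y≈0.293242, sp=2, e=sp−y≈1.706758; I≈-2.701603, D=e−e_prev≈-0.308586; u=1/2·1.706758+0·(-2.701603)+1/4·(-0.308586)≈0.776233; next y=4/5·0.293242+1/4·0.776233≈0.428652
n=10: y≈0.428652, sp=2, e=sp−y≈1.571348; I≈-1.130254, D=e−e_prev≈-0.135410; u=1/2·1.571348+0·(-1.130254)+1/4·(-0.135410)≈0.751822; next y=4/5·0.428652+1/4·0.751822≈0.530877
n=11: y≈0.530877, sp=2, e=sp−y≈1.469123; I≈0.338869, D=e−e_prev≈-0.102225; u=1/2·1.469123+0·0.338869+1/4·(-0.102225)≈0.709005; next y=4/5·0.530877+1/4·0.709005≈0.601953
n=12: y≈0.601953, sp=2, e=sp−y≈1.398047; I≈1.736916, D=e−e_prev≈-0.071076; u=1/2·1.398047+0·1.736916+1/4·(-0.071076)≈0.681255; next y=4/5·0.601953+1/4·0.681255≈0.651876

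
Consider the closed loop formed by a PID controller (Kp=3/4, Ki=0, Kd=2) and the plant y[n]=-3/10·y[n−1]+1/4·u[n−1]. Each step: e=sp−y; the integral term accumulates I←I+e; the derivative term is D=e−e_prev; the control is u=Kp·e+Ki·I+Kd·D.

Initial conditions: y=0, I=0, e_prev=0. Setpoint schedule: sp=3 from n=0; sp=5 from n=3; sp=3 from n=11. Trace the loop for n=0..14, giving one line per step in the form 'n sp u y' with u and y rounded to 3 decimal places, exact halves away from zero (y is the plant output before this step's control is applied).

(exact arithmetic carried between steps; '≈' marks a value shown rounded to 6 d.p. or computed from one; I and e_prev carry over from the previous line; the table rounds u and y to 3 d.p., halves away from zero)
n=0: y=0, sp=3, e=sp−y=3; I=3, D=e−e_prev=3; u=3/4·3+0·3+2·3=8.25; next y=-3/10·0+1/4·8.25=2.0625
n=1: y=2.0625, sp=3, e=sp−y=0.9375; I=3.9375, D=e−e_prev=-2.0625; u=3/4·0.9375+0·3.9375+2·(-2.0625)=-3.421875; next y=-3/10·2.0625+1/4·(-3.421875)≈-1.474219
n=2: y≈-1.474219, sp=3, e=sp−y≈4.474219; I≈8.411719, D=e−e_prev≈3.536719; u=3/4·4.474219+0·8.411719+2·3.536719≈10.429102; next y=-3/10·(-1.474219)+1/4·10.429102≈3.049541
n=3: y≈3.049541, sp=5, e=sp−y≈1.950459; I≈10.362178, D=e−e_prev≈-2.523760; u=3/4·1.950459+0·10.362178+2·(-2.523760)≈-3.584675; next y=-3/10·3.049541+1/4·(-3.584675)≈-1.811031
n=4: y≈-1.811031, sp=5, e=sp−y≈6.811031; I≈17.173209, D=e−e_prev≈4.860572; u=3/4·6.811031+0·17.173209+2·4.860572≈14.829418; next y=-3/10·(-1.811031)+1/4·14.829418≈4.250664
n=5: y≈4.250664, sp=5, e=sp−y≈0.749336; I≈17.922545, D=e−e_prev≈-6.061695; u=3/4·0.749336+0·17.922545+2·(-6.061695)≈-11.561388; next y=-3/10·4.250664+1/4·(-11.561388)≈-4.165546
n=6: y≈-4.165546, sp=5, e=sp−y≈9.165546; I≈27.088091, D=e−e_prev≈8.416210; u=3/4·9.165546+0·27.088091+2·8.416210≈23.706579; next y=-3/10·(-4.165546)+1/4·23.706579≈7.176309
n=7: y≈7.176309, sp=5, e=sp−y≈-2.176309; I≈24.911783, D=e−e_prev≈-11.341855; u=3/4·(-2.176309)+0·24.911783+2·(-11.341855)≈-24.315941; next y=-3/10·7.176309+1/4·(-24.315941)≈-8.231878
n=8: y≈-8.231878, sp=5, e=sp−y≈13.231878; I≈38.143660, D=e−e_prev≈15.408186; u=3/4·13.231878+0·38.143660+2·15.408186≈40.740281; next y=-3/10·(-8.231878)+1/4·40.740281≈12.654634
n=9: y≈12.654634, sp=5, e=sp−y≈-7.654634; I≈30.489027, D=e−e_prev≈-20.886511; u=3/4·(-7.654634)+0·30.489027+2·(-20.886511)≈-47.513998; next y=-3/10·12.654634+1/4·(-47.513998)≈-15.674889
n=10: y≈-15.674889, sp=5, e=sp−y≈20.674889; I≈51.163916, D=e−e_prev≈28.329523; u=3/4·20.674889+0·51.163916+2·28.329523≈72.165213; next y=-3/10·(-15.674889)+1/4·72.165213≈22.743770
n=11: y≈22.743770, sp=3, e=sp−y≈-19.743770; I≈31.420146, D=e−e_prev≈-40.418660; u=3/4·(-19.743770)+0·31.420146+2·(-40.418660)≈-95.645147; next y=-3/10·22.743770+1/4·(-95.645147)≈-30.734418
n=12: y≈-30.734418, sp=3, e=sp−y≈33.734418; I≈65.154564, D=e−e_prev≈53.478188; u=3/4·33.734418+0·65.154564+2·53.478188≈132.257189; next y=-3/10·(-30.734418)+1/4·132.257189≈42.284623
n=13: y≈42.284623, sp=3, e=sp−y≈-39.284623; I≈25.869941, D=e−e_prev≈-73.019040; u=3/4·(-39.284623)+0·25.869941+2·(-73.019040)≈-175.501547; next y=-3/10·42.284623+1/4·(-175.501547)≈-56.560774
n=14: y≈-56.560774, sp=3, e=sp−y≈59.560774; I≈85.430715, D=e−e_prev≈98.845396; u=3/4·59.560774+0·85.430715+2·98.845396≈242.361372; next y=-3/10·(-56.560774)+1/4·242.361372≈77.558575

0 3 8.250 0.000
1 3 -3.422 2.063
2 3 10.429 -1.474
3 5 -3.585 3.050
4 5 14.829 -1.811
5 5 -11.561 4.251
6 5 23.707 -4.166
7 5 -24.316 7.176
8 5 40.740 -8.232
9 5 -47.514 12.655
10 5 72.165 -15.675
11 3 -95.645 22.744
12 3 132.257 -30.734
13 3 -175.502 42.285
14 3 242.361 -56.561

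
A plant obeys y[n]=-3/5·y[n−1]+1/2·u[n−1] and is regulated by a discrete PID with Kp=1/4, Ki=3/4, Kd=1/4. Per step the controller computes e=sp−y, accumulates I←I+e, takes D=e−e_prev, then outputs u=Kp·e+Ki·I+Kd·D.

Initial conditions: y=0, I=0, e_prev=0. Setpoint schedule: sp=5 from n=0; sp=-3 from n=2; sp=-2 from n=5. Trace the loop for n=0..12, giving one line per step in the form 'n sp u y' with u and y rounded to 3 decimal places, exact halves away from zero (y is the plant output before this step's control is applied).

(exact arithmetic carried between steps; '≈' marks a value shown rounded to 6 d.p. or computed from one; I and e_prev carry over from the previous line; the table rounds u and y to 3 d.p., halves away from zero)
n=0: y=0, sp=5, e=sp−y=5; I=5, D=e−e_prev=5; u=1/4·5+3/4·5+1/4·5=6.25; next y=-3/5·0+1/2·6.25=3.125
n=1: y=3.125, sp=5, e=sp−y=1.875; I=6.875, D=e−e_prev=-3.125; u=1/4·1.875+3/4·6.875+1/4·(-3.125)=4.84375; next y=-3/5·3.125+1/2·4.84375=0.546875
n=2: y=0.546875, sp=-3, e=sp−y=-3.546875; I=3.328125, D=e−e_prev=-5.421875; u=1/4·(-3.546875)+3/4·3.328125+1/4·(-5.421875)≈0.253906; next y=-3/5·0.546875+1/2·0.253906≈-0.201172
n=3: y≈-0.201172, sp=-3, e=sp−y≈-2.798828; I≈0.529297, D=e−e_prev≈0.748047; u=1/4·(-2.798828)+3/4·0.529297+1/4·0.748047≈-0.115723; next y=-3/5·(-0.201172)+1/2·(-0.115723)≈0.062842
n=4: y≈0.062842, sp=-3, e=sp−y≈-3.062842; I≈-2.533545, D=e−e_prev≈-0.264014; u=1/4·(-3.062842)+3/4·(-2.533545)+1/4·(-0.264014)≈-2.731873; next y=-3/5·0.062842+1/2·(-2.731873)≈-1.403641
n=5: y≈-1.403641, sp=-2, e=sp−y≈-0.596359; I≈-3.129904, D=e−e_prev≈2.466483; u=1/4·(-0.596359)+3/4·(-3.129904)+1/4·2.466483≈-1.879897; next y=-3/5·(-1.403641)+1/2·(-1.879897)≈-0.097763
n=6: y≈-0.097763, sp=-2, e=sp−y≈-1.902237; I≈-5.032140, D=e−e_prev≈-1.305878; u=1/4·(-1.902237)+3/4·(-5.032140)+1/4·(-1.305878)≈-4.576134; next y=-3/5·(-0.097763)+1/2·(-4.576134)≈-2.229409
n=7: y≈-2.229409, sp=-2, e=sp−y≈0.229409; I≈-4.802731, D=e−e_prev≈2.131645; u=1/4·0.229409+3/4·(-4.802731)+1/4·2.131645≈-3.011785; next y=-3/5·(-2.229409)+1/2·(-3.011785)≈-0.168247
n=8: y≈-0.168247, sp=-2, e=sp−y≈-1.831753; I≈-6.634484, D=e−e_prev≈-2.061162; u=1/4·(-1.831753)+3/4·(-6.634484)+1/4·(-2.061162)≈-5.949092; next y=-3/5·(-0.168247)+1/2·(-5.949092)≈-2.873597
n=9: y≈-2.873597, sp=-2, e=sp−y≈0.873597; I≈-5.760887, D=e−e_prev≈2.705350; u=1/4·0.873597+3/4·(-5.760887)+1/4·2.705350≈-3.425928; next y=-3/5·(-2.873597)+1/2·(-3.425928)≈0.011194
n=10: y≈0.011194, sp=-2, e=sp−y≈-2.011194; I≈-7.772081, D=e−e_prev≈-2.884792; u=1/4·(-2.011194)+3/4·(-7.772081)+1/4·(-2.884792)≈-7.053057; next y=-3/5·0.011194+1/2·(-7.053057)≈-3.533245
n=11: y≈-3.533245, sp=-2, e=sp−y≈1.533245; I≈-6.238836, D=e−e_prev≈3.544440; u=1/4·1.533245+3/4·(-6.238836)+1/4·3.544440≈-3.409705; next y=-3/5·(-3.533245)+1/2·(-3.409705)≈0.415095
n=12: y≈0.415095, sp=-2, e=sp−y≈-2.415095; I≈-8.653930, D=e−e_prev≈-3.948340; u=1/4·(-2.415095)+3/4·(-8.653930)+1/4·(-3.948340)≈-8.081306; next y=-3/5·0.415095+1/2·(-8.081306)≈-4.289710

0 5 6.250 0.000
1 5 4.844 3.125
2 -3 0.254 0.547
3 -3 -0.116 -0.201
4 -3 -2.732 0.063
5 -2 -1.880 -1.404
6 -2 -4.576 -0.098
7 -2 -3.012 -2.229
8 -2 -5.949 -0.168
9 -2 -3.426 -2.874
10 -2 -7.053 0.011
11 -2 -3.410 -3.533
12 -2 -8.081 0.415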